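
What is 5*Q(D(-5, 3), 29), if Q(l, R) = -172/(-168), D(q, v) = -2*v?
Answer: 215/42 ≈ 5.1190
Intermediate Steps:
Q(l, R) = 43/42 (Q(l, R) = -172*(-1/168) = 43/42)
5*Q(D(-5, 3), 29) = 5*(43/42) = 215/42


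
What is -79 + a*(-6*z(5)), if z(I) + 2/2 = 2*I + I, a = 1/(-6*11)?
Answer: -855/11 ≈ -77.727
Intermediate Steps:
a = -1/66 (a = 1/(-66) = -1/66 ≈ -0.015152)
z(I) = -1 + 3*I (z(I) = -1 + (2*I + I) = -1 + 3*I)
-79 + a*(-6*z(5)) = -79 - (-1)*6*(-1 + 3*5)/66 = -79 - (-1)*6*(-1 + 15)/66 = -79 - (-1)*6*14/66 = -79 - (-1)*84/66 = -79 - 1/66*(-84) = -79 + 14/11 = -855/11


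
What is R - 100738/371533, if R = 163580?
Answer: 60775267402/371533 ≈ 1.6358e+5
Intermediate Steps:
R - 100738/371533 = 163580 - 100738/371533 = 60775267402/371533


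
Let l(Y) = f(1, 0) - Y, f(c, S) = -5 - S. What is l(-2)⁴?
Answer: 81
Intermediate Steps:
l(Y) = -5 - Y (l(Y) = (-5 - 1*0) - Y = (-5 + 0) - Y = -5 - Y)
l(-2)⁴ = (-5 - 1*(-2))⁴ = (-5 + 2)⁴ = (-3)⁴ = 81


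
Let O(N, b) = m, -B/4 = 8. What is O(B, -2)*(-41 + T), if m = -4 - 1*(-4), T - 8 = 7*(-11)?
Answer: 0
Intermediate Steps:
B = -32 (B = -4*8 = -32)
T = -69 (T = 8 + 7*(-11) = 8 - 77 = -69)
m = 0 (m = -4 + 4 = 0)
O(N, b) = 0
O(B, -2)*(-41 + T) = 0*(-41 - 69) = 0*(-110) = 0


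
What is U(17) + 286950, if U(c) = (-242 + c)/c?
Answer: 4877925/17 ≈ 2.8694e+5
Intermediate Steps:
U(c) = (-242 + c)/c
U(17) + 286950 = (-242 + 17)/17 + 286950 = (1/17)*(-225) + 286950 = -225/17 + 286950 = 4877925/17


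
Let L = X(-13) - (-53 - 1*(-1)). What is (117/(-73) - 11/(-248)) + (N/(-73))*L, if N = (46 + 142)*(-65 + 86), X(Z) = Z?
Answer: -38213269/18104 ≈ -2110.8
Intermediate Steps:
N = 3948 (N = 188*21 = 3948)
L = 39 (L = -13 - (-53 - 1*(-1)) = -13 - (-53 + 1) = -13 - 1*(-52) = -13 + 52 = 39)
(117/(-73) - 11/(-248)) + (N/(-73))*L = (117/(-73) - 11/(-248)) + (3948/(-73))*39 = (117*(-1/73) - 11*(-1/248)) + (3948*(-1/73))*39 = (-117/73 + 11/248) - 3948/73*39 = -28213/18104 - 153972/73 = -38213269/18104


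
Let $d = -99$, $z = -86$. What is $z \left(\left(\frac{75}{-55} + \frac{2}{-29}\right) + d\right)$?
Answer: $\frac{2755268}{319} \approx 8637.2$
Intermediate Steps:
$z \left(\left(\frac{75}{-55} + \frac{2}{-29}\right) + d\right) = - 86 \left(\left(\frac{75}{-55} + \frac{2}{-29}\right) - 99\right) = - 86 \left(\left(75 \left(- \frac{1}{55}\right) + 2 \left(- \frac{1}{29}\right)\right) - 99\right) = - 86 \left(\left(- \frac{15}{11} - \frac{2}{29}\right) - 99\right) = - 86 \left(- \frac{457}{319} - 99\right) = \left(-86\right) \left(- \frac{32038}{319}\right) = \frac{2755268}{319}$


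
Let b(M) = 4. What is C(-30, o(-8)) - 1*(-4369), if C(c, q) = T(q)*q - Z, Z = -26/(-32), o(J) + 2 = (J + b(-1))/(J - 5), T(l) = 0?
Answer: 69891/16 ≈ 4368.2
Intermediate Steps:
o(J) = -2 + (4 + J)/(-5 + J) (o(J) = -2 + (J + 4)/(J - 5) = -2 + (4 + J)/(-5 + J))
Z = 13/16 (Z = -26*(-1/32) = 13/16 ≈ 0.81250)
C(c, q) = -13/16 (C(c, q) = 0*q - 1*13/16 = 0 - 13/16 = -13/16)
C(-30, o(-8)) - 1*(-4369) = -13/16 - 1*(-4369) = -13/16 + 4369 = 69891/16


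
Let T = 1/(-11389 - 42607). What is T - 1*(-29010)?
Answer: 1566423959/53996 ≈ 29010.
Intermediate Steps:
T = -1/53996 (T = 1/(-53996) = -1/53996 ≈ -1.8520e-5)
T - 1*(-29010) = -1/53996 - 1*(-29010) = -1/53996 + 29010 = 1566423959/53996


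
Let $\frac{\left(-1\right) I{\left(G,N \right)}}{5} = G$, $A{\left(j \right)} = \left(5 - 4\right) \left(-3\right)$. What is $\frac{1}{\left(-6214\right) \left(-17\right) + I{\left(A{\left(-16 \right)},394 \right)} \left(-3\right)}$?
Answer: $\frac{1}{105593} \approx 9.4703 \cdot 10^{-6}$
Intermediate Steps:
$A{\left(j \right)} = -3$ ($A{\left(j \right)} = 1 \left(-3\right) = -3$)
$I{\left(G,N \right)} = - 5 G$
$\frac{1}{\left(-6214\right) \left(-17\right) + I{\left(A{\left(-16 \right)},394 \right)} \left(-3\right)} = \frac{1}{\left(-6214\right) \left(-17\right) + \left(-5\right) \left(-3\right) \left(-3\right)} = \frac{1}{105638 + 15 \left(-3\right)} = \frac{1}{105638 - 45} = \frac{1}{105593}$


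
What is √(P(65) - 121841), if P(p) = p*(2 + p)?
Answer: 3*I*√13054 ≈ 342.76*I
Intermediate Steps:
√(P(65) - 121841) = √(65*(2 + 65) - 121841) = √(65*67 - 121841) = √(4355 - 121841) = √(-117486) = 3*I*√13054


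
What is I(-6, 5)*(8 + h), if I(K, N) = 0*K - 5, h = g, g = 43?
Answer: -255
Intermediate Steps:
h = 43
I(K, N) = -5 (I(K, N) = 0 - 5 = -5)
I(-6, 5)*(8 + h) = -5*(8 + 43) = -5*51 = -255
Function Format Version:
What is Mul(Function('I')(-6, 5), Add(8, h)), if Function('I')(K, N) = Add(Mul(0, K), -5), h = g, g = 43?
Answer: -255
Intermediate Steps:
h = 43
Function('I')(K, N) = -5 (Function('I')(K, N) = Add(0, -5) = -5)
Mul(Function('I')(-6, 5), Add(8, h)) = Mul(-5, Add(8, 43)) = Mul(-5, 51) = -255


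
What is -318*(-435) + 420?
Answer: 138750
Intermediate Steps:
-318*(-435) + 420 = 138330 + 420 = 138750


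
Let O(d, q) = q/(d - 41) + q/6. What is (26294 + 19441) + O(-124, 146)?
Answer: 7550144/165 ≈ 45758.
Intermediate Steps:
O(d, q) = q/6 + q/(-41 + d) (O(d, q) = q/(-41 + d) + q*(⅙) = q/(-41 + d) + q/6 = q/6 + q/(-41 + d))
(26294 + 19441) + O(-124, 146) = (26294 + 19441) + (⅙)*146*(-35 - 124)/(-41 - 124) = 45735 + (⅙)*146*(-159)/(-165) = 45735 + (⅙)*146*(-1/165)*(-159) = 45735 + 3869/165 = 7550144/165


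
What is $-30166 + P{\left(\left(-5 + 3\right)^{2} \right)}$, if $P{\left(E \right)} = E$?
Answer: $-30162$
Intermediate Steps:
$-30166 + P{\left(\left(-5 + 3\right)^{2} \right)} = -30166 + \left(-5 + 3\right)^{2} = -30166 + \left(-2\right)^{2} = -30166 + 4 = -30162$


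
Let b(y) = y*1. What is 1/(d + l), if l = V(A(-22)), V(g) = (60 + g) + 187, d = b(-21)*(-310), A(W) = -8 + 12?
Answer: 1/6761 ≈ 0.00014791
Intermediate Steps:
A(W) = 4
b(y) = y
d = 6510 (d = -21*(-310) = 6510)
V(g) = 247 + g
l = 251 (l = 247 + 4 = 251)
1/(d + l) = 1/(6510 + 251) = 1/6761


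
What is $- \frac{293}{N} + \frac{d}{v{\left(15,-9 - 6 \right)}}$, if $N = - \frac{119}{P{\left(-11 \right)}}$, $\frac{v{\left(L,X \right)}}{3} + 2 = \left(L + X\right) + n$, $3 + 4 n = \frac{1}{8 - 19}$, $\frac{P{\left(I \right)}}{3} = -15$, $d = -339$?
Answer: $- \frac{508451}{7259} \approx -70.044$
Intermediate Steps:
$P{\left(I \right)} = -45$ ($P{\left(I \right)} = 3 \left(-15\right) = -45$)
$n = - \frac{17}{22}$ ($n = - \frac{3}{4} + \frac{1}{4 \left(8 - 19\right)} = - \frac{3}{4} + \frac{1}{4 \left(-11\right)} = - \frac{3}{4} + \frac{1}{4} \left(- \frac{1}{11}\right) = - \frac{3}{4} - \frac{1}{44} = - \frac{17}{22} \approx -0.77273$)
$v{\left(L,X \right)} = - \frac{183}{22} + 3 L + 3 X$ ($v{\left(L,X \right)} = -6 + 3 \left(\left(L + X\right) - \frac{17}{22}\right) = -6 + 3 \left(- \frac{17}{22} + L + X\right) = -6 + \left(- \frac{51}{22} + 3 L + 3 X\right) = - \frac{183}{22} + 3 L + 3 X$)
$N = \frac{119}{45}$ ($N = - \frac{119}{-45} = \left(-119\right) \left(- \frac{1}{45}\right) = \frac{119}{45} \approx 2.6444$)
$- \frac{293}{N} + \frac{d}{v{\left(15,-9 - 6 \right)}} = - \frac{293}{\frac{119}{45}} - \frac{339}{- \frac{183}{22} + 3 \cdot 15 + 3 \left(-9 - 6\right)} = \left(-293\right) \frac{45}{119} - \frac{339}{- \frac{183}{22} + 45 + 3 \left(-9 - 6\right)} = - \frac{13185}{119} - \frac{339}{- \frac{183}{22} + 45 + 3 \left(-15\right)} = - \frac{13185}{119} - \frac{339}{- \frac{183}{22} + 45 - 45} = - \frac{13185}{119} - \frac{339}{- \frac{183}{22}} = - \frac{13185}{119} - - \frac{2486}{61} = - \frac{13185}{119} + \frac{2486}{61} = - \frac{508451}{7259}$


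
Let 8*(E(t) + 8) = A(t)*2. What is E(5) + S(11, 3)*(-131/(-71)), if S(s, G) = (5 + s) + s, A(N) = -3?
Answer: 11663/284 ≈ 41.067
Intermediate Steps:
S(s, G) = 5 + 2*s
E(t) = -35/4 (E(t) = -8 + (-3*2)/8 = -8 + (1/8)*(-6) = -8 - 3/4 = -35/4)
E(5) + S(11, 3)*(-131/(-71)) = -35/4 + (5 + 2*11)*(-131/(-71)) = -35/4 + (5 + 22)*(-131*(-1/71)) = -35/4 + 27*(131/71) = -35/4 + 3537/71 = 11663/284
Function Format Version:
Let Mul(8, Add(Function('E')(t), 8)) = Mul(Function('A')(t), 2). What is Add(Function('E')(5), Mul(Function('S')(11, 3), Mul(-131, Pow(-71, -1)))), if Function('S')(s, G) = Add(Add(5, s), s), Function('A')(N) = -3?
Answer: Rational(11663, 284) ≈ 41.067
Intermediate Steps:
Function('S')(s, G) = Add(5, Mul(2, s))
Function('E')(t) = Rational(-35, 4) (Function('E')(t) = Add(-8, Mul(Rational(1, 8), Mul(-3, 2))) = Add(-8, Mul(Rational(1, 8), -6)) = Add(-8, Rational(-3, 4)) = Rational(-35, 4))
Add(Function('E')(5), Mul(Function('S')(11, 3), Mul(-131, Pow(-71, -1)))) = Add(Rational(-35, 4), Mul(Add(5, Mul(2, 11)), Mul(-131, Pow(-71, -1)))) = Add(Rational(-35, 4), Mul(Add(5, 22), Mul(-131, Rational(-1, 71)))) = Add(Rational(-35, 4), Mul(27, Rational(131, 71))) = Add(Rational(-35, 4), Rational(3537, 71)) = Rational(11663, 284)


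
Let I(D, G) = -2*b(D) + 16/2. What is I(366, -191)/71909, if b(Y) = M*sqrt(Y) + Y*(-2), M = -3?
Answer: 1472/71909 + 6*sqrt(366)/71909 ≈ 0.022067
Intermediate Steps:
b(Y) = -3*sqrt(Y) - 2*Y (b(Y) = -3*sqrt(Y) + Y*(-2) = -3*sqrt(Y) - 2*Y)
I(D, G) = 8 + 4*D + 6*sqrt(D) (I(D, G) = -2*(-3*sqrt(D) - 2*D) + 16/2 = (4*D + 6*sqrt(D)) + 16*(1/2) = (4*D + 6*sqrt(D)) + 8 = 8 + 4*D + 6*sqrt(D))
I(366, -191)/71909 = (8 + 4*366 + 6*sqrt(366))/71909 = (8 + 1464 + 6*sqrt(366))*(1/71909) = (1472 + 6*sqrt(366))*(1/71909) = 1472/71909 + 6*sqrt(366)/71909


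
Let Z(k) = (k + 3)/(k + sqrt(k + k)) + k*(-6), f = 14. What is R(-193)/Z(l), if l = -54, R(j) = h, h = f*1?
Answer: 1528380/35470513 - 476*I*sqrt(3)/35470513 ≈ 0.043089 - 2.3243e-5*I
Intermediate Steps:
h = 14 (h = 14*1 = 14)
R(j) = 14
Z(k) = -6*k + (3 + k)/(k + sqrt(2)*sqrt(k)) (Z(k) = (3 + k)/(k + sqrt(2*k)) - 6*k = (3 + k)/(k + sqrt(2)*sqrt(k)) - 6*k = -6*k + (3 + k)/(k + sqrt(2)*sqrt(k)))
R(-193)/Z(l) = 14/(((3 - 54 - 6*(-54)**2 - 6*sqrt(2)*(-54)**(3/2))/(-54 + sqrt(2)*sqrt(-54)))) = 14/(((3 - 54 - 6*2916 - 6*sqrt(2)*(-162*I*sqrt(6)))/(-54 + sqrt(2)*(3*I*sqrt(6))))) = 14/(((3 - 54 - 17496 + 1944*I*sqrt(3))/(-54 + 6*I*sqrt(3)))) = 14/(((-17547 + 1944*I*sqrt(3))/(-54 + 6*I*sqrt(3)))) = 14*((-54 + 6*I*sqrt(3))/(-17547 + 1944*I*sqrt(3))) = 14*(-54 + 6*I*sqrt(3))/(-17547 + 1944*I*sqrt(3))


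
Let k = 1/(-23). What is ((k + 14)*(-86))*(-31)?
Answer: 855786/23 ≈ 37208.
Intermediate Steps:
k = -1/23 ≈ -0.043478
((k + 14)*(-86))*(-31) = ((-1/23 + 14)*(-86))*(-31) = ((321/23)*(-86))*(-31) = -27606/23*(-31) = 855786/23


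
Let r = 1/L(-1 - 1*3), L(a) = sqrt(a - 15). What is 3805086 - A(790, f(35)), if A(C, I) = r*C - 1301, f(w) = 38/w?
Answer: 3806387 + 790*I*sqrt(19)/19 ≈ 3.8064e+6 + 181.24*I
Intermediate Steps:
L(a) = sqrt(-15 + a)
r = -I*sqrt(19)/19 (r = 1/(sqrt(-15 + (-1 - 1*3))) = 1/(sqrt(-15 + (-1 - 3))) = 1/(sqrt(-15 - 4)) = 1/(sqrt(-19)) = 1/(I*sqrt(19)) = -I*sqrt(19)/19 ≈ -0.22942*I)
A(C, I) = -1301 - I*C*sqrt(19)/19 (A(C, I) = (-I*sqrt(19)/19)*C - 1301 = -I*C*sqrt(19)/19 - 1301 = -1301 - I*C*sqrt(19)/19)
3805086 - A(790, f(35)) = 3805086 - (-1301 - 1/19*I*790*sqrt(19)) = 3805086 - (-1301 - 790*I*sqrt(19)/19) = 3805086 + (1301 + 790*I*sqrt(19)/19) = 3806387 + 790*I*sqrt(19)/19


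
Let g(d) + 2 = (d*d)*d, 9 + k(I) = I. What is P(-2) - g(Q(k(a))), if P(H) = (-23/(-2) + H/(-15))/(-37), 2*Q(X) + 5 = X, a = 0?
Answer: 382601/1110 ≈ 344.69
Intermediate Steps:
k(I) = -9 + I
Q(X) = -5/2 + X/2
P(H) = -23/74 + H/555 (P(H) = (-23*(-½) + H*(-1/15))*(-1/37) = (23/2 - H/15)*(-1/37) = -23/74 + H/555)
g(d) = -2 + d³ (g(d) = -2 + (d*d)*d = -2 + d²*d = -2 + d³)
P(-2) - g(Q(k(a))) = (-23/74 + (1/555)*(-2)) - (-2 + (-5/2 + (-9 + 0)/2)³) = (-23/74 - 2/555) - (-2 + (-5/2 + (½)*(-9))³) = -349/1110 - (-2 + (-5/2 - 9/2)³) = -349/1110 - (-2 + (-7)³) = -349/1110 - (-2 - 343) = -349/1110 - 1*(-345) = -349/1110 + 345 = 382601/1110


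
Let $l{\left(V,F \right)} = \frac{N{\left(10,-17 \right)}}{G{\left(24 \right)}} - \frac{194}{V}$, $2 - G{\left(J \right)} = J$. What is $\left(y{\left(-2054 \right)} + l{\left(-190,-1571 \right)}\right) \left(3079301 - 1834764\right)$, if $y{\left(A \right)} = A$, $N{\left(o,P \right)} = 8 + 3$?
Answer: $- \frac{485569800457}{190} \approx -2.5556 \cdot 10^{9}$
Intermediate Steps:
$N{\left(o,P \right)} = 11$
$G{\left(J \right)} = 2 - J$
$l{\left(V,F \right)} = - \frac{1}{2} - \frac{194}{V}$ ($l{\left(V,F \right)} = \frac{11}{2 - 24} - \frac{194}{V} = \frac{11}{-22} - \frac{194}{V} = 11 \left(- \frac{1}{22}\right) - \frac{194}{V} = - \frac{1}{2} - \frac{194}{V}$)
$\left(y{\left(-2054 \right)} + l{\left(-190,-1571 \right)}\right) \left(3079301 - 1834764\right) = \left(-2054 + \frac{-388 - -190}{2 \left(-190\right)}\right) \left(3079301 - 1834764\right) = \left(-2054 + \frac{1}{2} \left(- \frac{1}{190}\right) \left(-388 + 190\right)\right) 1244537 = \left(-2054 + \frac{1}{2} \left(- \frac{1}{190}\right) \left(-198\right)\right) 1244537 = \left(-2054 + \frac{99}{190}\right) 1244537 = \left(- \frac{390161}{190}\right) 1244537 = - \frac{485569800457}{190}$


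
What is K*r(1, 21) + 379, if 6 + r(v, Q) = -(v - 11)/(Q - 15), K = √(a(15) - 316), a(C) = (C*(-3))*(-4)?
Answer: 379 - 26*I*√34/3 ≈ 379.0 - 50.535*I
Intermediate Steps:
a(C) = 12*C (a(C) = -3*C*(-4) = 12*C)
K = 2*I*√34 (K = √(12*15 - 316) = √(180 - 316) = √(-136) = 2*I*√34 ≈ 11.662*I)
r(v, Q) = -6 - (-11 + v)/(-15 + Q) (r(v, Q) = -6 - (v - 11)/(Q - 15) = -6 - (-11 + v)/(-15 + Q))
K*r(1, 21) + 379 = (2*I*√34)*((101 - 1*1 - 6*21)/(-15 + 21)) + 379 = (2*I*√34)*((101 - 1 - 126)/6) + 379 = (2*I*√34)*((⅙)*(-26)) + 379 = (2*I*√34)*(-13/3) + 379 = -26*I*√34/3 + 379 = 379 - 26*I*√34/3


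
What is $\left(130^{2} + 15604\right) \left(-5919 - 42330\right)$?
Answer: $-1568285496$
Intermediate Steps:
$\left(130^{2} + 15604\right) \left(-5919 - 42330\right) = \left(16900 + 15604\right) \left(-48249\right) = 32504 \left(-48249\right) = -1568285496$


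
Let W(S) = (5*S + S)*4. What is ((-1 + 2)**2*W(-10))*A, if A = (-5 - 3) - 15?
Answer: 5520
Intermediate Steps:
A = -23 (A = -8 - 15 = -23)
W(S) = 24*S (W(S) = (6*S)*4 = 24*S)
((-1 + 2)**2*W(-10))*A = ((-1 + 2)**2*(24*(-10)))*(-23) = (1**2*(-240))*(-23) = (1*(-240))*(-23) = -240*(-23) = 5520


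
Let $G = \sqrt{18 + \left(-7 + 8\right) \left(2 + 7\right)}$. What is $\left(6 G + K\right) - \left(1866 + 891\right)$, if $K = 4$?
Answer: $-2753 + 18 \sqrt{3} \approx -2721.8$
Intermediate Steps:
$G = 3 \sqrt{3}$ ($G = \sqrt{18 + 1 \cdot 9} = \sqrt{18 + 9} = \sqrt{27} = 3 \sqrt{3} \approx 5.1962$)
$\left(6 G + K\right) - \left(1866 + 891\right) = \left(6 \cdot 3 \sqrt{3} + 4\right) - \left(1866 + 891\right) = \left(18 \sqrt{3} + 4\right) - 2757 = \left(4 + 18 \sqrt{3}\right) - 2757 = -2753 + 18 \sqrt{3}$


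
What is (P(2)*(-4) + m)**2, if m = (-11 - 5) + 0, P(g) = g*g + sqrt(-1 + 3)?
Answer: 1056 + 256*sqrt(2) ≈ 1418.0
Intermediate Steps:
P(g) = sqrt(2) + g**2 (P(g) = g**2 + sqrt(2) = sqrt(2) + g**2)
m = -16 (m = -16 + 0 = -16)
(P(2)*(-4) + m)**2 = ((sqrt(2) + 2**2)*(-4) - 16)**2 = ((sqrt(2) + 4)*(-4) - 16)**2 = ((4 + sqrt(2))*(-4) - 16)**2 = ((-16 - 4*sqrt(2)) - 16)**2 = (-32 - 4*sqrt(2))**2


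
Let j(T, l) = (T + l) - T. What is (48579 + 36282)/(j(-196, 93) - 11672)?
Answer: -84861/11579 ≈ -7.3289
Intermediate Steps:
j(T, l) = l
(48579 + 36282)/(j(-196, 93) - 11672) = (48579 + 36282)/(93 - 11672) = 84861/(-11579) = 84861*(-1/11579) = -84861/11579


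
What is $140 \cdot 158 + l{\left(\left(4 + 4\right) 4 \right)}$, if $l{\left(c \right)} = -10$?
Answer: $22110$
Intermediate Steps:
$140 \cdot 158 + l{\left(\left(4 + 4\right) 4 \right)} = 140 \cdot 158 - 10 = 22120 - 10 = 22110$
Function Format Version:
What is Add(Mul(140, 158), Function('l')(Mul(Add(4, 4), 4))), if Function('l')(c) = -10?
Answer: 22110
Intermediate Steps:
Add(Mul(140, 158), Function('l')(Mul(Add(4, 4), 4))) = Add(Mul(140, 158), -10) = Add(22120, -10) = 22110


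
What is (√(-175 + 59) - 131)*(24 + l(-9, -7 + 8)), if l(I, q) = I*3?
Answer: 393 - 6*I*√29 ≈ 393.0 - 32.311*I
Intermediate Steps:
l(I, q) = 3*I
(√(-175 + 59) - 131)*(24 + l(-9, -7 + 8)) = (√(-175 + 59) - 131)*(24 + 3*(-9)) = (√(-116) - 131)*(24 - 27) = (2*I*√29 - 131)*(-3) = (-131 + 2*I*√29)*(-3) = 393 - 6*I*√29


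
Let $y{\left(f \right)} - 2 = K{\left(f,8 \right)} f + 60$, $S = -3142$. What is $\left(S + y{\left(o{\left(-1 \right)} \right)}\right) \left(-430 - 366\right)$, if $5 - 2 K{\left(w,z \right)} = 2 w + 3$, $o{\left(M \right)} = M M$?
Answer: $2451680$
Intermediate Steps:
$o{\left(M \right)} = M^{2}$
$K{\left(w,z \right)} = 1 - w$ ($K{\left(w,z \right)} = \frac{5}{2} - \frac{2 w + 3}{2} = \frac{5}{2} - \frac{3 + 2 w}{2} = \frac{5}{2} - \left(\frac{3}{2} + w\right) = 1 - w$)
$y{\left(f \right)} = 62 + f \left(1 - f\right)$ ($y{\left(f \right)} = 2 + \left(\left(1 - f\right) f + 60\right) = 2 + \left(f \left(1 - f\right) + 60\right) = 2 + \left(60 + f \left(1 - f\right)\right) = 62 + f \left(1 - f\right)$)
$\left(S + y{\left(o{\left(-1 \right)} \right)}\right) \left(-430 - 366\right) = \left(-3142 + \left(62 - \left(-1\right)^{2} \left(-1 + \left(-1\right)^{2}\right)\right)\right) \left(-430 - 366\right) = \left(-3142 + \left(62 - 1 \left(-1 + 1\right)\right)\right) \left(-796\right) = \left(-3142 + \left(62 - 1 \cdot 0\right)\right) \left(-796\right) = \left(-3142 + \left(62 + 0\right)\right) \left(-796\right) = \left(-3142 + 62\right) \left(-796\right) = \left(-3080\right) \left(-796\right) = 2451680$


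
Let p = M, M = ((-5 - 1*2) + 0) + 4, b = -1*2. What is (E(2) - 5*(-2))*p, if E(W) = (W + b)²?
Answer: -30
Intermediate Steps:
b = -2
M = -3 (M = ((-5 - 2) + 0) + 4 = (-7 + 0) + 4 = -7 + 4 = -3)
p = -3
E(W) = (-2 + W)² (E(W) = (W - 2)² = (-2 + W)²)
(E(2) - 5*(-2))*p = ((-2 + 2)² - 5*(-2))*(-3) = (0² + 10)*(-3) = (0 + 10)*(-3) = 10*(-3) = -30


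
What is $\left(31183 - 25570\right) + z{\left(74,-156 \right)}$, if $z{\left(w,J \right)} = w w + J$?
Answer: $10933$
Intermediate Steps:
$z{\left(w,J \right)} = J + w^{2}$ ($z{\left(w,J \right)} = w^{2} + J = J + w^{2}$)
$\left(31183 - 25570\right) + z{\left(74,-156 \right)} = \left(31183 - 25570\right) - \left(156 - 74^{2}\right) = 5613 + \left(-156 + 5476\right) = 5613 + 5320 = 10933$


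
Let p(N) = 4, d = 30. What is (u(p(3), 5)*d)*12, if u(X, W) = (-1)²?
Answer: 360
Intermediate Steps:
u(X, W) = 1
(u(p(3), 5)*d)*12 = (1*30)*12 = 30*12 = 360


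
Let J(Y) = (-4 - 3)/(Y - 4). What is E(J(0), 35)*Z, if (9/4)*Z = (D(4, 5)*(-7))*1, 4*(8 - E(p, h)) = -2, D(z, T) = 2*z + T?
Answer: -3094/9 ≈ -343.78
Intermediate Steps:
D(z, T) = T + 2*z
J(Y) = -7/(-4 + Y)
E(p, h) = 17/2 (E(p, h) = 8 - ¼*(-2) = 8 + ½ = 17/2)
Z = -364/9 (Z = 4*(((5 + 2*4)*(-7))*1)/9 = 4*(((5 + 8)*(-7))*1)/9 = 4*((13*(-7))*1)/9 = 4*(-91*1)/9 = (4/9)*(-91) = -364/9 ≈ -40.444)
E(J(0), 35)*Z = (17/2)*(-364/9) = -3094/9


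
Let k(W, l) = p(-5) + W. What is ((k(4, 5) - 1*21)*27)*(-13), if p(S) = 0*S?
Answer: 5967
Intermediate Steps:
p(S) = 0
k(W, l) = W (k(W, l) = 0 + W = W)
((k(4, 5) - 1*21)*27)*(-13) = ((4 - 1*21)*27)*(-13) = ((4 - 21)*27)*(-13) = -17*27*(-13) = -459*(-13) = 5967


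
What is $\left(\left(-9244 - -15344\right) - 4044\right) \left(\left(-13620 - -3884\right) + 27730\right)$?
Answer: $36995664$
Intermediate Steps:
$\left(\left(-9244 - -15344\right) - 4044\right) \left(\left(-13620 - -3884\right) + 27730\right) = \left(\left(-9244 + 15344\right) - 4044\right) \left(\left(-13620 + 3884\right) + 27730\right) = \left(6100 - 4044\right) \left(-9736 + 27730\right) = 2056 \cdot 17994 = 36995664$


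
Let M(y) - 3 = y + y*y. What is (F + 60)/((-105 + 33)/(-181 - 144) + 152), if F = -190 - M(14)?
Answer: -111475/49472 ≈ -2.2533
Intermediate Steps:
M(y) = 3 + y + y² (M(y) = 3 + (y + y*y) = 3 + (y + y²) = 3 + y + y²)
F = -403 (F = -190 - (3 + 14 + 14²) = -190 - (3 + 14 + 196) = -190 - 1*213 = -190 - 213 = -403)
(F + 60)/((-105 + 33)/(-181 - 144) + 152) = (-403 + 60)/((-105 + 33)/(-181 - 144) + 152) = -343/(-72/(-325) + 152) = -343/(-72*(-1/325) + 152) = -343/(72/325 + 152) = -343/49472/325 = -343*325/49472 = -111475/49472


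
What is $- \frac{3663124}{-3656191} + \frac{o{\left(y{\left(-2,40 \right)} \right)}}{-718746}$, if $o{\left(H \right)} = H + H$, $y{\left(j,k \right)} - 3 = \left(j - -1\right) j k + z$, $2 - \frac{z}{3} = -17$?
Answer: $\frac{187987999216}{187705189749} \approx 1.0015$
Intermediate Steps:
$z = 57$ ($z = 6 - -51 = 6 + 51 = 57$)
$y{\left(j,k \right)} = 60 + j k \left(1 + j\right)$ ($y{\left(j,k \right)} = 3 + \left(\left(j - -1\right) j k + 57\right) = 3 + \left(\left(j + 1\right) j k + 57\right) = 3 + \left(\left(1 + j\right) j k + 57\right) = 3 + \left(j \left(1 + j\right) k + 57\right) = 3 + \left(j k \left(1 + j\right) + 57\right) = 3 + \left(57 + j k \left(1 + j\right)\right) = 60 + j k \left(1 + j\right)$)
$o{\left(H \right)} = 2 H$
$- \frac{3663124}{-3656191} + \frac{o{\left(y{\left(-2,40 \right)} \right)}}{-718746} = - \frac{3663124}{-3656191} + \frac{2 \left(60 - 80 + 40 \left(-2\right)^{2}\right)}{-718746} = \left(-3663124\right) \left(- \frac{1}{3656191}\right) + 2 \left(60 - 80 + 40 \cdot 4\right) \left(- \frac{1}{718746}\right) = \frac{3663124}{3656191} + 2 \left(60 - 80 + 160\right) \left(- \frac{1}{718746}\right) = \frac{3663124}{3656191} + 2 \cdot 140 \left(- \frac{1}{718746}\right) = \frac{3663124}{3656191} + 280 \left(- \frac{1}{718746}\right) = \frac{3663124}{3656191} - \frac{20}{51339} = \frac{187987999216}{187705189749}$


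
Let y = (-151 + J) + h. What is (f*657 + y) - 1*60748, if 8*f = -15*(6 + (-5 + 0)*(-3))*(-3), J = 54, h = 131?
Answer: 135153/8 ≈ 16894.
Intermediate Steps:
y = 34 (y = (-151 + 54) + 131 = -97 + 131 = 34)
f = 945/8 (f = (-15*(6 + (-5 + 0)*(-3))*(-3))/8 = (-15*(6 - 5*(-3))*(-3))/8 = (-15*(6 + 15)*(-3))/8 = (-315*(-3))/8 = (-15*(-63))/8 = (1/8)*945 = 945/8 ≈ 118.13)
(f*657 + y) - 1*60748 = ((945/8)*657 + 34) - 1*60748 = (620865/8 + 34) - 60748 = 621137/8 - 60748 = 135153/8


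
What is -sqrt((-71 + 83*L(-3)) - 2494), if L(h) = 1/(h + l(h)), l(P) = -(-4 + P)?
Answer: -I*sqrt(10177)/2 ≈ -50.441*I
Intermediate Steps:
l(P) = 4 - P
L(h) = 1/4 (L(h) = 1/(h + (4 - h)) = 1/4)
-sqrt((-71 + 83*L(-3)) - 2494) = -sqrt((-71 + 83*(1/4)) - 2494) = -sqrt((-71 + 83/4) - 2494) = -sqrt(-201/4 - 2494) = -sqrt(-10177/4) = -I*sqrt(10177)/2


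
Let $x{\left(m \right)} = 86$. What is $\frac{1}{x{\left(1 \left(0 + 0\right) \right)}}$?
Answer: $\frac{1}{86} \approx 0.011628$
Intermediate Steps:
$\frac{1}{x{\left(1 \left(0 + 0\right) \right)}} = \frac{1}{86}$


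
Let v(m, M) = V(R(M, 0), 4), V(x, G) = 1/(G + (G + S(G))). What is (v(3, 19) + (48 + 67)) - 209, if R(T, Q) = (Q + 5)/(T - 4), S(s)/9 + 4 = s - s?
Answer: -2633/28 ≈ -94.036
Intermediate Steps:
S(s) = -36 (S(s) = -36 + 9*(s - s) = -36 + 9*0 = -36 + 0 = -36)
R(T, Q) = (5 + Q)/(-4 + T)
V(x, G) = 1/(-36 + 2*G) (V(x, G) = 1/(G + (G - 36)) = 1/(G + (-36 + G)) = 1/(-36 + 2*G))
v(m, M) = -1/28 (v(m, M) = 1/(2*(-18 + 4)) = (½)/(-14) = (½)*(-1/14) = -1/28)
(v(3, 19) + (48 + 67)) - 209 = (-1/28 + (48 + 67)) - 209 = (-1/28 + 115) - 209 = 3219/28 - 209 = -2633/28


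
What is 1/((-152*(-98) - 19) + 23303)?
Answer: 1/38180 ≈ 2.6192e-5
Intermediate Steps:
1/((-152*(-98) - 19) + 23303) = 1/((14896 - 19) + 23303) = 1/(14877 + 23303) = 1/38180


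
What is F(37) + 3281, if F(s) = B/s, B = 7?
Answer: 121404/37 ≈ 3281.2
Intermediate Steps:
F(s) = 7/s
F(37) + 3281 = 7/37 + 3281 = 121404/37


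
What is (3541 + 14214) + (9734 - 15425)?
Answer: 12064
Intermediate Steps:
(3541 + 14214) + (9734 - 15425) = 17755 - 5691 = 12064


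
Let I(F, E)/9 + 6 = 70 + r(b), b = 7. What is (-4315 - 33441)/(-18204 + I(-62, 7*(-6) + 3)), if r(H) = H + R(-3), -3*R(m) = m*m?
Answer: 9439/4398 ≈ 2.1462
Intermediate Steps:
R(m) = -m**2/3 (R(m) = -m*m/3 = -m**2/3)
r(H) = -3 + H (r(H) = H - 1/3*(-3)**2 = H - 1/3*9 = H - 3 = -3 + H)
I(F, E) = 612 (I(F, E) = -54 + 9*(70 + (-3 + 7)) = -54 + 9*(70 + 4) = -54 + 9*74 = -54 + 666 = 612)
(-4315 - 33441)/(-18204 + I(-62, 7*(-6) + 3)) = (-4315 - 33441)/(-18204 + 612) = -37756/(-17592) = -37756*(-1/17592) = 9439/4398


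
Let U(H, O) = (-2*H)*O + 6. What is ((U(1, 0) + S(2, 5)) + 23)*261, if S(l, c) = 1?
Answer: 7830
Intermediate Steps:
U(H, O) = 6 - 2*H*O (U(H, O) = -2*H*O + 6 = 6 - 2*H*O)
((U(1, 0) + S(2, 5)) + 23)*261 = (((6 - 2*1*0) + 1) + 23)*261 = (((6 + 0) + 1) + 23)*261 = ((6 + 1) + 23)*261 = (7 + 23)*261 = 30*261 = 7830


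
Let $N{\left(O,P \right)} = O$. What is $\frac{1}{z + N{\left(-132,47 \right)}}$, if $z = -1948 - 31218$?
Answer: $- \frac{1}{33298} \approx -3.0032 \cdot 10^{-5}$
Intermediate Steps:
$z = -33166$ ($z = -1948 - 31218 = -33166$)
$\frac{1}{z + N{\left(-132,47 \right)}} = \frac{1}{-33166 - 132} = \frac{1}{-33298} = - \frac{1}{33298}$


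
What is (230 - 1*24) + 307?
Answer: 513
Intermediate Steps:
(230 - 1*24) + 307 = (230 - 24) + 307 = 206 + 307 = 513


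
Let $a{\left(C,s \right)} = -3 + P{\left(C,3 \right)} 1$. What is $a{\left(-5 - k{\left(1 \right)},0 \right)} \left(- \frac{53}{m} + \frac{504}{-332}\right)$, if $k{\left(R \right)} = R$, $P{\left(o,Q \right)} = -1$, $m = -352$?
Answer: $\frac{39953}{7304} \approx 5.47$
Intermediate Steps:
$a{\left(C,s \right)} = -4$ ($a{\left(C,s \right)} = -3 - 1 = -4$)
$a{\left(-5 - k{\left(1 \right)},0 \right)} \left(- \frac{53}{m} + \frac{504}{-332}\right) = - 4 \left(- \frac{53}{-352} + \frac{504}{-332}\right) = - 4 \left(\left(-53\right) \left(- \frac{1}{352}\right) + 504 \left(- \frac{1}{332}\right)\right) = - 4 \left(\frac{53}{352} - \frac{126}{83}\right) = \left(-4\right) \left(- \frac{39953}{29216}\right) = \frac{39953}{7304}$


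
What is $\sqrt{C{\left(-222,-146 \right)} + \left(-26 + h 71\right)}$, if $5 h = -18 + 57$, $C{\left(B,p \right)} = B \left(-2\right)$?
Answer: $\frac{\sqrt{24295}}{5} \approx 31.174$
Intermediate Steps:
$C{\left(B,p \right)} = - 2 B$
$h = \frac{39}{5}$ ($h = \frac{-18 + 57}{5} = \frac{1}{5} \cdot 39 = \frac{39}{5} \approx 7.8$)
$\sqrt{C{\left(-222,-146 \right)} + \left(-26 + h 71\right)} = \sqrt{\left(-2\right) \left(-222\right) + \left(-26 + \frac{39}{5} \cdot 71\right)} = \sqrt{444 + \left(-26 + \frac{2769}{5}\right)} = \sqrt{444 + \frac{2639}{5}} = \sqrt{\frac{4859}{5}} = \frac{\sqrt{24295}}{5}$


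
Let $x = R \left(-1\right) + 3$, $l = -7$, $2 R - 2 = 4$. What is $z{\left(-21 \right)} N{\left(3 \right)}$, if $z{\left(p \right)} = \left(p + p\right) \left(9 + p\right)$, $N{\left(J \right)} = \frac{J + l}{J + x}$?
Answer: $-672$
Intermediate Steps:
$R = 3$ ($R = 1 + \frac{1}{2} \cdot 4 = 1 + 2 = 3$)
$x = 0$ ($x = 3 \left(-1\right) + 3 = -3 + 3 = 0$)
$N{\left(J \right)} = \frac{-7 + J}{J}$ ($N{\left(J \right)} = \frac{J - 7}{J + 0} = \frac{-7 + J}{J}$)
$z{\left(p \right)} = 2 p \left(9 + p\right)$
$z{\left(-21 \right)} N{\left(3 \right)} = 2 \left(-21\right) \left(9 - 21\right) \frac{-7 + 3}{3} = 2 \left(-21\right) \left(-12\right) \frac{1}{3} \left(-4\right) = 504 \left(- \frac{4}{3}\right) = -672$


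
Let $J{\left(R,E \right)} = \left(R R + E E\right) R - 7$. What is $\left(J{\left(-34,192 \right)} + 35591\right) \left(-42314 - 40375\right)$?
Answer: $103948011144$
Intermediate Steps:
$J{\left(R,E \right)} = -7 + R \left(E^{2} + R^{2}\right)$ ($J{\left(R,E \right)} = \left(R^{2} + E^{2}\right) R - 7 = \left(E^{2} + R^{2}\right) R - 7 = R \left(E^{2} + R^{2}\right) - 7 = -7 + R \left(E^{2} + R^{2}\right)$)
$\left(J{\left(-34,192 \right)} + 35591\right) \left(-42314 - 40375\right) = \left(\left(-7 + \left(-34\right)^{3} - 34 \cdot 192^{2}\right) + 35591\right) \left(-42314 - 40375\right) = \left(\left(-7 - 39304 - 1253376\right) + 35591\right) \left(-82689\right) = \left(-1292687 + 35591\right) \left(-82689\right) = \left(-1257096\right) \left(-82689\right) = 103948011144$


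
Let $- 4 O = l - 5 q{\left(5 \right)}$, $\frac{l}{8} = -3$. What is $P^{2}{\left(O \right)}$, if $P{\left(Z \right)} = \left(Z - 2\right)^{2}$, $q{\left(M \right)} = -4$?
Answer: $1$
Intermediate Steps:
$l = -24$ ($l = 8 \left(-3\right) = -24$)
$O = 1$ ($O = - \frac{-24 - -20}{4} = - \frac{-24 + 20}{4} = \left(- \frac{1}{4}\right) \left(-4\right) = 1$)
$P{\left(Z \right)} = \left(-2 + Z\right)^{2}$
$P^{2}{\left(O \right)} = \left(\left(-2 + 1\right)^{2}\right)^{2} = \left(\left(-1\right)^{2}\right)^{2} = 1^{2} = 1$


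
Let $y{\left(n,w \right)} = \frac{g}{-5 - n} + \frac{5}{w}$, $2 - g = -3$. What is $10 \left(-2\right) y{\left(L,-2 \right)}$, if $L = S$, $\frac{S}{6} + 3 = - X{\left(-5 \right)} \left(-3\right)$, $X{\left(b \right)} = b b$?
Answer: $\frac{21950}{437} \approx 50.229$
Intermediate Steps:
$g = 5$ ($g = 2 - -3 = 2 + 3 = 5$)
$X{\left(b \right)} = b^{2}$
$S = 432$ ($S = -18 + 6 - \left(-5\right)^{2} \left(-3\right) = -18 + 6 \left(-1\right) 25 \left(-3\right) = -18 + 6 \left(\left(-25\right) \left(-3\right)\right) = -18 + 6 \cdot 75 = -18 + 450 = 432$)
$L = 432$
$y{\left(n,w \right)} = \frac{5}{w} + \frac{5}{-5 - n}$ ($y{\left(n,w \right)} = \frac{5}{-5 - n} + \frac{5}{w} = \frac{5}{w} + \frac{5}{-5 - n}$)
$10 \left(-2\right) y{\left(L,-2 \right)} = 10 \left(-2\right) \frac{5 \left(5 + 432 - -2\right)}{\left(-2\right) \left(5 + 432\right)} = - 20 \cdot 5 \left(- \frac{1}{2}\right) \frac{1}{437} \left(5 + 432 + 2\right) = - 20 \cdot 5 \left(- \frac{1}{2}\right) \frac{1}{437} \cdot 439 = \left(-20\right) \left(- \frac{2195}{874}\right) = \frac{21950}{437}$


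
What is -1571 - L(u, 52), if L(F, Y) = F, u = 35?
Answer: -1606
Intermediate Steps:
-1571 - L(u, 52) = -1571 - 1*35 = -1571 - 35 = -1606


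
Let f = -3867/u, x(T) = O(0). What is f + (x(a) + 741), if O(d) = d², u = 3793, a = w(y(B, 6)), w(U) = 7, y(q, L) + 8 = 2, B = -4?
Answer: 2806746/3793 ≈ 739.98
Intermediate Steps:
y(q, L) = -6 (y(q, L) = -8 + 2 = -6)
a = 7
x(T) = 0 (x(T) = 0² = 0)
f = -3867/3793 ≈ -1.0195
f + (x(a) + 741) = -3867/3793 + (0 + 741) = -3867/3793 + 741 = 2806746/3793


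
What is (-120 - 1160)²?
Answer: 1638400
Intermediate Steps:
(-120 - 1160)² = (-1280)² = 1638400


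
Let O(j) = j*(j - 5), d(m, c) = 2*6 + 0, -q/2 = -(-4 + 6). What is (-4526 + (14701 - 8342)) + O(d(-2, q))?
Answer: 1917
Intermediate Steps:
q = 4 (q = -(-2)*(-4 + 6) = -(-2)*2 = -2*(-2) = 4)
d(m, c) = 12 (d(m, c) = 12 + 0 = 12)
O(j) = j*(-5 + j)
(-4526 + (14701 - 8342)) + O(d(-2, q)) = (-4526 + (14701 - 8342)) + 12*(-5 + 12) = (-4526 + 6359) + 12*7 = 1833 + 84 = 1917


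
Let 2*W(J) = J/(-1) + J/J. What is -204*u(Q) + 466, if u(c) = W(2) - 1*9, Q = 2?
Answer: 2404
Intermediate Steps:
W(J) = ½ - J/2 (W(J) = (J/(-1) + J/J)/2 = (J*(-1) + 1)/2 = (-J + 1)/2 = (1 - J)/2 = ½ - J/2)
u(c) = -19/2 (u(c) = (½ - ½*2) - 1*9 = (½ - 1) - 9 = -½ - 9 = -19/2)
-204*u(Q) + 466 = -204*(-19/2) + 466 = 1938 + 466 = 2404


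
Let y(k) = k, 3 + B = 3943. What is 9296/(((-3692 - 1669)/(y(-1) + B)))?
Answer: -12205648/1787 ≈ -6830.2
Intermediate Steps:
B = 3940 (B = -3 + 3943 = 3940)
9296/(((-3692 - 1669)/(y(-1) + B))) = 9296/(((-3692 - 1669)/(-1 + 3940))) = 9296/((-5361/3939)) = 9296/((-5361*1/3939)) = 9296/(-1787/1313) = 9296*(-1313/1787) = -12205648/1787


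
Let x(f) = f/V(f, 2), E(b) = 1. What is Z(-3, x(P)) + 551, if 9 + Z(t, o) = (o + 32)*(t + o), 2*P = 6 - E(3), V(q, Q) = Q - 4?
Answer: 6581/16 ≈ 411.31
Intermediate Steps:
V(q, Q) = -4 + Q
P = 5/2 (P = (6 - 1*1)/2 = (6 - 1)/2 = (1/2)*5 = 5/2 ≈ 2.5000)
x(f) = -f/2 (x(f) = f/(-4 + 2) = f/(-2) = f*(-1/2) = -f/2)
Z(t, o) = -9 + (32 + o)*(o + t) (Z(t, o) = -9 + (o + 32)*(t + o) = -9 + (32 + o)*(o + t))
Z(-3, x(P)) + 551 = (-9 + (-1/2*5/2)**2 + 32*(-1/2*5/2) + 32*(-3) - 1/2*5/2*(-3)) + 551 = (-9 + (-5/4)**2 + 32*(-5/4) - 96 - 5/4*(-3)) + 551 = (-9 + 25/16 - 40 - 96 + 15/4) + 551 = -2235/16 + 551 = 6581/16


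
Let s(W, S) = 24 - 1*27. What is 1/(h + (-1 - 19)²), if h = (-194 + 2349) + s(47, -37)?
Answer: 1/2552 ≈ 0.00039185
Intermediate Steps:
s(W, S) = -3 (s(W, S) = 24 - 27 = -3)
h = 2152 (h = (-194 + 2349) - 3 = 2155 - 3 = 2152)
1/(h + (-1 - 19)²) = 1/(2152 + (-1 - 19)²) = 1/(2152 + (-20)²) = 1/(2152 + 400) = 1/2552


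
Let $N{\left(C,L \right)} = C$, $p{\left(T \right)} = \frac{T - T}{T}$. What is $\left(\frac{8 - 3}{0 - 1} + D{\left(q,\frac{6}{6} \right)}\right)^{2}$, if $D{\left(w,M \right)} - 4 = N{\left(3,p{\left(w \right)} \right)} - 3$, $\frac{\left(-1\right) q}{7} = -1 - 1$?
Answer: $1$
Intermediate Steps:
$p{\left(T \right)} = 0$ ($p{\left(T \right)} = \frac{0}{T} = 0$)
$q = 14$ ($q = - 7 \left(-1 - 1\right) = \left(-7\right) \left(-2\right) = 14$)
$D{\left(w,M \right)} = 4$ ($D{\left(w,M \right)} = 4 + \left(3 - 3\right) = 4 + 0 = 4$)
$\left(\frac{8 - 3}{0 - 1} + D{\left(q,\frac{6}{6} \right)}\right)^{2} = \left(\frac{8 - 3}{0 - 1} + 4\right)^{2} = \left(\frac{5}{-1} + 4\right)^{2} = \left(5 \left(-1\right) + 4\right)^{2} = \left(-5 + 4\right)^{2} = \left(-1\right)^{2} = 1$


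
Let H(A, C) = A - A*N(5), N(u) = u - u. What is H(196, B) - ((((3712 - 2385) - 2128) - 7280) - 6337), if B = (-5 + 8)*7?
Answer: 14614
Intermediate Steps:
B = 21 (B = 3*7 = 21)
N(u) = 0
H(A, C) = A (H(A, C) = A - A*0 = A - 1*0 = A + 0 = A)
H(196, B) - ((((3712 - 2385) - 2128) - 7280) - 6337) = 196 - ((((3712 - 2385) - 2128) - 7280) - 6337) = 196 - (((1327 - 2128) - 7280) - 6337) = 196 - ((-801 - 7280) - 6337) = 196 - (-8081 - 6337) = 196 - 1*(-14418) = 196 + 14418 = 14614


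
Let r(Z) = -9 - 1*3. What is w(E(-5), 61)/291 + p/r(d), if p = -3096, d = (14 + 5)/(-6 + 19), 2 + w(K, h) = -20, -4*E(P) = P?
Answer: 75056/291 ≈ 257.92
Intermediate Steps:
E(P) = -P/4
w(K, h) = -22 (w(K, h) = -2 - 20 = -22)
d = 19/13 ≈ 1.4615
r(Z) = -12 (r(Z) = -9 - 3 = -12)
w(E(-5), 61)/291 + p/r(d) = -22/291 - 3096/(-12) = -22*1/291 - 3096*(-1/12) = -22/291 + 258 = 75056/291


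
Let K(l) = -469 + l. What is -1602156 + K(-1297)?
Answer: -1603922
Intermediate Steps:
-1602156 + K(-1297) = -1602156 + (-469 - 1297) = -1602156 - 1766 = -1603922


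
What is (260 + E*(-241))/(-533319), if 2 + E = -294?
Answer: -71596/533319 ≈ -0.13425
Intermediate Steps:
E = -296 (E = -2 - 294 = -296)
(260 + E*(-241))/(-533319) = (260 - 296*(-241))/(-533319) = (260 + 71336)*(-1/533319) = 71596*(-1/533319) = -71596/533319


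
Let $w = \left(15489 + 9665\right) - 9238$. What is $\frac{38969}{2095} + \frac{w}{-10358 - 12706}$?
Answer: $\frac{216359249}{12079770} \approx 17.911$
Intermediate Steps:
$w = 15916$ ($w = 25154 - 9238 = 15916$)
$\frac{38969}{2095} + \frac{w}{-10358 - 12706} = \frac{38969}{2095} + \frac{15916}{-10358 - 12706} = 38969 \cdot \frac{1}{2095} + \frac{15916}{-10358 - 12706} = \frac{38969}{2095} + \frac{15916}{-23064} = \frac{38969}{2095} + 15916 \left(- \frac{1}{23064}\right) = \frac{38969}{2095} - \frac{3979}{5766} = \frac{216359249}{12079770}$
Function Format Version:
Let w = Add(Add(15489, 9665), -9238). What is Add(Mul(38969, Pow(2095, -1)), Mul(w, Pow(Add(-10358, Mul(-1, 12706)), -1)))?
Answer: Rational(216359249, 12079770) ≈ 17.911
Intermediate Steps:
w = 15916 (w = Add(25154, -9238) = 15916)
Add(Mul(38969, Pow(2095, -1)), Mul(w, Pow(Add(-10358, Mul(-1, 12706)), -1))) = Add(Mul(38969, Pow(2095, -1)), Mul(15916, Pow(Add(-10358, Mul(-1, 12706)), -1))) = Add(Mul(38969, Rational(1, 2095)), Mul(15916, Pow(Add(-10358, -12706), -1))) = Add(Rational(38969, 2095), Mul(15916, Pow(-23064, -1))) = Add(Rational(38969, 2095), Mul(15916, Rational(-1, 23064))) = Add(Rational(38969, 2095), Rational(-3979, 5766)) = Rational(216359249, 12079770)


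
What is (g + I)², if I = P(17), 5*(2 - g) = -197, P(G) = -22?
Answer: 9409/25 ≈ 376.36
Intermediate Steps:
g = 207/5 (g = 2 - ⅕*(-197) = 2 + 197/5 = 207/5 ≈ 41.400)
I = -22
(g + I)² = (207/5 - 22)² = (97/5)² = 9409/25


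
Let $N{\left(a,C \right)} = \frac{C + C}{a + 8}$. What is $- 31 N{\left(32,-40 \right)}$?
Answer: $62$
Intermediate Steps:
$N{\left(a,C \right)} = \frac{2 C}{8 + a}$
$- 31 N{\left(32,-40 \right)} = - 31 \cdot 2 \left(-40\right) \frac{1}{8 + 32} = - 31 \cdot 2 \left(-40\right) \frac{1}{40} = \left(-31\right) \left(-2\right) = 62$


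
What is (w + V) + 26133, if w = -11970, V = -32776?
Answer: -18613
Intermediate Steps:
(w + V) + 26133 = (-11970 - 32776) + 26133 = -44746 + 26133 = -18613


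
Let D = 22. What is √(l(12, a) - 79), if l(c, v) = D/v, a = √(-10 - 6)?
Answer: √(-316 - 22*I)/2 ≈ 0.30921 - 8.8936*I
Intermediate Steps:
a = 4*I (a = √(-16) = 4*I ≈ 4.0*I)
l(c, v) = 22/v
√(l(12, a) - 79) = √(22/((4*I)) - 79) = √(22*(-I/4) - 79) = √(-11*I/2 - 79) = √(-79 - 11*I/2)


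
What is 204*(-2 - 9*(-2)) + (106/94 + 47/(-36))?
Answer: 5522387/1692 ≈ 3263.8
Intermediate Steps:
204*(-2 - 9*(-2)) + (106/94 + 47/(-36)) = 204*(-2 + 18) + (106*(1/94) + 47*(-1/36)) = 204*16 + (53/47 - 47/36) = 3264 - 301/1692 = 5522387/1692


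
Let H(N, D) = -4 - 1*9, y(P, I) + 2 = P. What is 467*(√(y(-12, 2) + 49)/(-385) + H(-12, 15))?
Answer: -6071 - 467*√35/385 ≈ -6078.2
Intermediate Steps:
y(P, I) = -2 + P
H(N, D) = -13 (H(N, D) = -4 - 9 = -13)
467*(√(y(-12, 2) + 49)/(-385) + H(-12, 15)) = 467*(√((-2 - 12) + 49)/(-385) - 13) = 467*(√(-14 + 49)*(-1/385) - 13) = 467*(√35*(-1/385) - 13) = 467*(-√35/385 - 13) = 467*(-13 - √35/385) = -6071 - 467*√35/385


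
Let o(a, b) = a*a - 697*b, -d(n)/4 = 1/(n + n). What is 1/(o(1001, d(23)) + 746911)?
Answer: 23/40226370 ≈ 5.7176e-7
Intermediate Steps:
d(n) = -2/n (d(n) = -4/(n + n) = -4*1/(2*n) = -2/n)
o(a, b) = a² - 697*b
1/(o(1001, d(23)) + 746911) = 1/((1001² - (-1394)/23) + 746911) = 1/((1002001 - (-1394)/23) + 746911) = 1/((1002001 - 697*(-2/23)) + 746911) = 1/((1002001 + 1394/23) + 746911) = 1/(23047417/23 + 746911) = 1/(40226370/23) = 23/40226370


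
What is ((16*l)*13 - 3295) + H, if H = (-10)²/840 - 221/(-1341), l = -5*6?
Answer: -179004761/18774 ≈ -9534.7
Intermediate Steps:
l = -30
H = 5329/18774 (H = 100*(1/840) - 221*(-1/1341) = 5/42 + 221/1341 = 5329/18774 ≈ 0.28385)
((16*l)*13 - 3295) + H = ((16*(-30))*13 - 3295) + 5329/18774 = (-480*13 - 3295) + 5329/18774 = (-6240 - 3295) + 5329/18774 = -9535 + 5329/18774 = -179004761/18774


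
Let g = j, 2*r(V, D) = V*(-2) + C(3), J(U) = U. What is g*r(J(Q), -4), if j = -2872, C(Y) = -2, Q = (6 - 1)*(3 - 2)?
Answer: 17232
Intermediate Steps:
Q = 5 (Q = 5*1 = 5)
r(V, D) = -1 - V (r(V, D) = (V*(-2) - 2)/2 = (-2*V - 2)/2 = (-2 - 2*V)/2 = -1 - V)
g = -2872
g*r(J(Q), -4) = -2872*(-1 - 1*5) = -2872*(-1 - 5) = -2872*(-6) = 17232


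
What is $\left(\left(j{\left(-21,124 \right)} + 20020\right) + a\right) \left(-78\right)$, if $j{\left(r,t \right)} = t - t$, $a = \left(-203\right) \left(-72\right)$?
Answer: $-2701608$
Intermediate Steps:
$a = 14616$
$j{\left(r,t \right)} = 0$
$\left(\left(j{\left(-21,124 \right)} + 20020\right) + a\right) \left(-78\right) = \left(\left(0 + 20020\right) + 14616\right) \left(-78\right) = \left(20020 + 14616\right) \left(-78\right) = 34636 \left(-78\right) = -2701608$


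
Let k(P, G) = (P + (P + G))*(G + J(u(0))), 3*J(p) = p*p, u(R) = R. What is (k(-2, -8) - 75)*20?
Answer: 420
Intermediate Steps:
J(p) = p**2/3 (J(p) = (p*p)/3 = p**2/3)
k(P, G) = G*(G + 2*P) (k(P, G) = (P + (P + G))*(G + (1/3)*0**2) = (P + (G + P))*(G + (1/3)*0) = (G + 2*P)*(G + 0) = (G + 2*P)*G = G*(G + 2*P))
(k(-2, -8) - 75)*20 = (-8*(-8 + 2*(-2)) - 75)*20 = (-8*(-8 - 4) - 75)*20 = (-8*(-12) - 75)*20 = (96 - 75)*20 = 21*20 = 420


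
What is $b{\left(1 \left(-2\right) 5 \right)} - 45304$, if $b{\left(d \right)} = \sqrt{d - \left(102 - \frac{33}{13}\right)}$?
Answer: $-45304 + \frac{i \sqrt{18499}}{13} \approx -45304.0 + 10.462 i$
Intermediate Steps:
$b{\left(d \right)} = \sqrt{- \frac{1293}{13} + d}$ ($b{\left(d \right)} = \sqrt{d + \left(33 \cdot \frac{1}{13} - 102\right)} = \sqrt{d + \left(\frac{33}{13} - 102\right)} = \sqrt{d - \frac{1293}{13}} = \sqrt{- \frac{1293}{13} + d}$)
$b{\left(1 \left(-2\right) 5 \right)} - 45304 = \frac{\sqrt{-16809 + 169 \cdot 1 \left(-2\right) 5}}{13} - 45304 = \frac{\sqrt{-16809 + 169 \left(\left(-2\right) 5\right)}}{13} - 45304 = \frac{\sqrt{-16809 + 169 \left(-10\right)}}{13} - 45304 = \frac{\sqrt{-16809 - 1690}}{13} - 45304 = \frac{\sqrt{-18499}}{13} - 45304 = \frac{i \sqrt{18499}}{13} - 45304 = -45304 + \frac{i \sqrt{18499}}{13}$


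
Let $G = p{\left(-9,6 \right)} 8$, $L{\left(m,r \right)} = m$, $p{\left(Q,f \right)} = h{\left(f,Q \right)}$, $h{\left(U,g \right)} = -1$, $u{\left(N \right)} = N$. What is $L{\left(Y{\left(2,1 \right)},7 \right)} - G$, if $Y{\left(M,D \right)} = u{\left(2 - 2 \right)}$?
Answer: $8$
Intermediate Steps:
$p{\left(Q,f \right)} = -1$
$Y{\left(M,D \right)} = 0$ ($Y{\left(M,D \right)} = 2 - 2 = 0$)
$G = -8$ ($G = \left(-1\right) 8 = -8$)
$L{\left(Y{\left(2,1 \right)},7 \right)} - G = 0 - -8 = 0 + 8 = 8$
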